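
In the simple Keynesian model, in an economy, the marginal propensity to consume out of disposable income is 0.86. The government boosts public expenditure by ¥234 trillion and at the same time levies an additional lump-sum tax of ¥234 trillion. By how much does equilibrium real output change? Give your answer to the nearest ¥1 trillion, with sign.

Expenditure multiplier = 1/(1 − MPC) = 1/(1 − 0.86) = 1/0.14 ≈ 7.143.
ΔG contributes k·ΔG = (+¥234 trillion) / 0.14 ≈ +¥1,671.4 trillion.
ΔT of +¥234 trillion changes first-round spending by −c·ΔT = −¥201.24 trillion, contributing k·(−c·ΔT) = (−¥201.24 trillion) / 0.14 ≈ −¥1,437.4 trillion.
With ΔG = ΔT and no other leakages, the balanced-budget multiplier is 1, so ΔY = ΔG = +¥234 trillion.

+¥234 trillion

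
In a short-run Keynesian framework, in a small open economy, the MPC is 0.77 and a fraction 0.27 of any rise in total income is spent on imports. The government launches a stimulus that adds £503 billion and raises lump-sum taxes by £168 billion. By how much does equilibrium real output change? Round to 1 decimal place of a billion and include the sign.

+£747.3 billion

Expenditure multiplier = 1/(1 − c + m) = 1/(1 − 0.77 + 0.27) = 1/0.5 = 2.
ΔG contributes k·ΔG = (+£503 billion) / 0.5 = +£1,006 billion.
ΔT of +£168 billion changes first-round spending by −c·ΔT = −£129.36 billion, contributing k·(−c·ΔT) = (−£129.36 billion) / 0.5 ≈ −£258.7 billion.
Net ΔY = k(ΔG − c·ΔT) = (+£373.64 billion) / 0.5 ≈ +£747.3 billion.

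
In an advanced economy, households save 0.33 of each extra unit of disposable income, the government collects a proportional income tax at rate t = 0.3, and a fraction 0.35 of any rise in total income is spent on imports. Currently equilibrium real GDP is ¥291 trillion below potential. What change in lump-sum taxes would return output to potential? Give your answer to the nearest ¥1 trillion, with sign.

−¥383 trillion

MPC = 1 − MPS = 1 − 0.33 = 0.67.
Spending multiplier = 1/(1 − c(1−t) + m) = 1/(1 − 0.67×0.7 + 0.35) = 1/0.881 ≈ 1.135.
Tax multiplier = −c·k = −0.67/0.881 ≈ −0.76. Need ΔY = +¥291 trillion, so ΔT = ΔY/(−c·k) = −(+¥291 trillion) × 0.881 / 0.67 ≈ −¥383 trillion.
The government should cut lump-sum taxes by ¥383 trillion.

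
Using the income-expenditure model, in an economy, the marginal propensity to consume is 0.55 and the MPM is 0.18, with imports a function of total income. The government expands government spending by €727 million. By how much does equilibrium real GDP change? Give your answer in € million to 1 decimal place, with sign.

+€1,154.0 million

Expenditure multiplier = 1/(1 − c + m) = 1/(1 − 0.55 + 0.18) = 1/0.63 ≈ 1.587.
ΔY = k × ΔG = (+€727 million) / 0.63 ≈ +€1,154 million.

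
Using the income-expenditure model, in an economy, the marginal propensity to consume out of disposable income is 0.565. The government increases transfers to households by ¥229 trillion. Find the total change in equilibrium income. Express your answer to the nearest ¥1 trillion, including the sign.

The transfer change shifts disposable income by +¥229 trillion, so first-round consumption changes by c·ΔTR = 0.565 × (+¥229 trillion) = +¥129.385 trillion.
Expenditure multiplier = 1/(1 − MPC) = 1/(1 − 0.565) = 1/0.435 ≈ 2.299.
The transfer multiplier is c × k ≈ 1.299, so ΔY = k × (c·ΔTR) = (+¥129.385 trillion) / 0.435 ≈ +¥297 trillion.

+¥297 trillion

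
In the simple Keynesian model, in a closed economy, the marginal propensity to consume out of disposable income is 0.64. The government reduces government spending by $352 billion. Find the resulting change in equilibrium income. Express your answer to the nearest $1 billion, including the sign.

−$978 billion

Spending multiplier = 1/(1 − MPC) = 1/(1 − 0.64) = 1/0.36 ≈ 2.778.
ΔY = k × ΔG = (−$352 billion) / 0.36 ≈ −$978 billion.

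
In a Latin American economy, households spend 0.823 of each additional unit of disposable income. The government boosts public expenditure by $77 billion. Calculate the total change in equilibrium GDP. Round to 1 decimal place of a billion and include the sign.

Government-spending multiplier = 1/(1 − MPC) = 1/(1 − 0.823) = 1/0.177 ≈ 5.65.
ΔY = k × ΔG = (+$77 billion) / 0.177 ≈ +$435 billion.

+$435.0 billion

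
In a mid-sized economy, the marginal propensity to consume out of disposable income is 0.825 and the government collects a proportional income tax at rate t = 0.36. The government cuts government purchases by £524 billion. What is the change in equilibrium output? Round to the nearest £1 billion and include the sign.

Expenditure multiplier = 1/(1 − c(1−t)) = 1/(1 − 0.825×0.64) = 1/0.472 ≈ 2.119.
ΔY = k × ΔG = (−£524 billion) / 0.472 ≈ −£1,110 billion.

−£1,110 billion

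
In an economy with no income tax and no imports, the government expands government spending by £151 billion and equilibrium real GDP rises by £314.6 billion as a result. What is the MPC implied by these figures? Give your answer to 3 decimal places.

Implied spending multiplier k = ΔY/ΔG = 314.6/151 ≈ 2.0834.
Since k = 1/(1 − MPC), MPC = 1 − 1/k = 1 − ΔG/ΔY = 1 − 151/314.6 ≈ 0.520.

0.520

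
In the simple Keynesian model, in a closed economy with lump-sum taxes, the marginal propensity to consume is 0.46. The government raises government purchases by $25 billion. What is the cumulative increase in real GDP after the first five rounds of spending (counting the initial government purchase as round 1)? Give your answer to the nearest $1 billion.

$45 billion

Round 1 adds ΔG = $25 billion; each later round is MPC = 0.46 times the previous.
After 5 rounds: 25 + 11.5 + 5.29 + 2.4334 + 1.119364 = ΔG·(1 − c^5)/(1 − c) = 25 × (1 − 0.0205962976)/0.54 ≈ $45 billion.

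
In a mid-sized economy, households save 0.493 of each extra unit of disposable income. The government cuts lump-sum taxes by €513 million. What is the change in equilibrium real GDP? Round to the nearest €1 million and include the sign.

+€528 million

MPC = 1 − MPS = 1 − 0.493 = 0.507.
A lump-sum tax change of −€513 million shifts disposable income by +€513 million; first-round consumption changes by −c × ΔT = −0.507 × (−€513 million) = +€260.091 million.
Expenditure multiplier = 1/(1 − MPC) = 1/(1 − 0.507) = 1/0.493 ≈ 2.028.
The tax multiplier is −c × k ≈ −1.028, so ΔY = k × (−c·ΔT) = (+€260.091 million) / 0.493 ≈ +€528 million.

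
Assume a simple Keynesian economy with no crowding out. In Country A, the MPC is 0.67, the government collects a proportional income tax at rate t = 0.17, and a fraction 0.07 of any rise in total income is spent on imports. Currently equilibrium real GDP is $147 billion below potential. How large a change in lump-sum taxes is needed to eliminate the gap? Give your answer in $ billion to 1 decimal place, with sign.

Spending multiplier = 1/(1 − c(1−t) + m) = 1/(1 − 0.67×0.83 + 0.07) = 1/0.5139 ≈ 1.946.
Tax multiplier = −c·k = −0.67/0.5139 ≈ −1.304. Need ΔY = +$147 billion, so ΔT = ΔY/(−c·k) = −(+$147 billion) × 0.5139 / 0.67 ≈ −$112.8 billion.
The government should cut lump-sum taxes by $112.8 billion.

−$112.8 billion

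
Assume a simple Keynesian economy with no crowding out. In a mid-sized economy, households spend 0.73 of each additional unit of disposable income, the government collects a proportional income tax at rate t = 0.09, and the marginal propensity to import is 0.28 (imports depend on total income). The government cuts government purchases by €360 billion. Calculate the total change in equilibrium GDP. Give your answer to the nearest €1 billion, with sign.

Government-spending multiplier = 1/(1 − c(1−t) + m) = 1/(1 − 0.73×0.91 + 0.28) = 1/0.6157 ≈ 1.624.
ΔY = k × ΔG = (−€360 billion) / 0.6157 ≈ −€585 billion.

−€585 billion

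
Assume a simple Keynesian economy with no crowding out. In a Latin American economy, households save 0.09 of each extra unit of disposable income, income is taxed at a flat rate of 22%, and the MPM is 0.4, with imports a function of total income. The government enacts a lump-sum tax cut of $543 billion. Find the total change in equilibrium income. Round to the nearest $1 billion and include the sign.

+$716 billion

MPC = 1 − MPS = 1 − 0.09 = 0.91.
A lump-sum tax change of −$543 billion shifts disposable income by +$543 billion; first-round consumption changes by −c × ΔT = −0.91 × (−$543 billion) = +$494.13 billion.
Expenditure multiplier = 1/(1 − c(1−t) + m) = 1/(1 − 0.91×0.78 + 0.4) = 1/0.6902 ≈ 1.449.
The tax multiplier is −c × k ≈ −1.318, so ΔY = k × (−c·ΔT) = (+$494.13 billion) / 0.6902 ≈ +$716 billion.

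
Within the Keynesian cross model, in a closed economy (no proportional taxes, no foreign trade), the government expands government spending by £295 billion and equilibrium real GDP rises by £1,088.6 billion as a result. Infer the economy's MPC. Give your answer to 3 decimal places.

Implied spending multiplier k = ΔY/ΔG = 1,088.6/295 ≈ 3.6902.
Since k = 1/(1 − MPC), MPC = 1 − 1/k = 1 − ΔG/ΔY = 1 − 295/1,088.6 ≈ 0.729.

0.729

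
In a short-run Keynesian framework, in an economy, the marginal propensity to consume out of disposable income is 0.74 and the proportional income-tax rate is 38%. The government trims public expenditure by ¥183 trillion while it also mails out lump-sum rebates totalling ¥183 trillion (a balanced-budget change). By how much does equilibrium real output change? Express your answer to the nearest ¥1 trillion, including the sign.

Expenditure multiplier = 1/(1 − c(1−t)) = 1/(1 − 0.74×0.62) = 1/0.5412 ≈ 1.848.
ΔG contributes k·ΔG = (−¥183 trillion) / 0.5412 ≈ −¥338.1 trillion.
ΔT of −¥183 trillion changes first-round spending by −c·ΔT = +¥135.42 trillion, contributing k·(−c·ΔT) = (+¥135.42 trillion) / 0.5412 ≈ +¥250.2 trillion.
Net ΔY = k(ΔG − c·ΔT) = (−¥47.58 trillion) / 0.5412 ≈ −¥88 trillion.

−¥88 trillion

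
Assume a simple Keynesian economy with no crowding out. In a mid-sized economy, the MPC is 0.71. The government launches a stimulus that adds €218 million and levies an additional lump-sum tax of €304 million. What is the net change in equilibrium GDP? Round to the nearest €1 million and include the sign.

Expenditure multiplier = 1/(1 − MPC) = 1/(1 − 0.71) = 1/0.29 ≈ 3.448.
ΔG contributes k·ΔG = (+€218 million) / 0.29 ≈ +€751.7 million.
ΔT of +€304 million changes first-round spending by −c·ΔT = −€215.84 million, contributing k·(−c·ΔT) = (−€215.84 million) / 0.29 ≈ −€744.3 million.
Net ΔY = k(ΔG − c·ΔT) = (+€2.16 million) / 0.29 ≈ +€7 million.

+€7 million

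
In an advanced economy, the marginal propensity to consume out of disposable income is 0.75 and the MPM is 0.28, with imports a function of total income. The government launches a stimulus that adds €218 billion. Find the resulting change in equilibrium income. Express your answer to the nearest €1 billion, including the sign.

Expenditure multiplier = 1/(1 − c + m) = 1/(1 − 0.75 + 0.28) = 1/0.53 ≈ 1.887.
ΔY = k × ΔG = (+€218 billion) / 0.53 ≈ +€411 billion.

+€411 billion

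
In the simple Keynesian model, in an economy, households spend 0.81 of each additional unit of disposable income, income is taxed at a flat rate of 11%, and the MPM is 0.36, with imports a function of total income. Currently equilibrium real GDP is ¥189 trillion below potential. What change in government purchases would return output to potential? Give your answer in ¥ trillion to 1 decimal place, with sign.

+¥120.8 trillion

Spending multiplier = 1/(1 − c(1−t) + m) = 1/(1 − 0.81×0.89 + 0.36) = 1/0.6391 ≈ 1.565.
Need ΔY = +¥189 trillion, so ΔG = ΔY/k = (+¥189 trillion) × 0.6391 ≈ +¥120.8 trillion.
The government should increase government purchases by ¥120.8 trillion.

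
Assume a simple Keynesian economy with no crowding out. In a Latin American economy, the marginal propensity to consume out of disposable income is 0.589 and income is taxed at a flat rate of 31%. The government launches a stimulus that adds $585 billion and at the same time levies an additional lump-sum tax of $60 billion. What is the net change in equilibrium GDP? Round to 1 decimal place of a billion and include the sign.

+$926.0 billion

Expenditure multiplier = 1/(1 − c(1−t)) = 1/(1 − 0.589×0.69) = 1/0.59359 ≈ 1.685.
ΔG contributes k·ΔG = (+$585 billion) / 0.59359 ≈ +$985.5 billion.
ΔT of +$60 billion changes first-round spending by −c·ΔT = −$35.34 billion, contributing k·(−c·ΔT) = (−$35.34 billion) / 0.59359 ≈ −$59.5 billion.
Net ΔY = k(ΔG − c·ΔT) = (+$549.66 billion) / 0.59359 ≈ +$926 billion.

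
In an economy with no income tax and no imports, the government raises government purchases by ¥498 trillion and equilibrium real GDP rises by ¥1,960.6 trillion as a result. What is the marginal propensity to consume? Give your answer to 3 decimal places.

Implied spending multiplier k = ΔY/ΔG = 1,960.6/498 ≈ 3.9369.
Since k = 1/(1 − MPC), MPC = 1 − 1/k = 1 − ΔG/ΔY = 1 − 498/1,960.6 ≈ 0.746.

0.746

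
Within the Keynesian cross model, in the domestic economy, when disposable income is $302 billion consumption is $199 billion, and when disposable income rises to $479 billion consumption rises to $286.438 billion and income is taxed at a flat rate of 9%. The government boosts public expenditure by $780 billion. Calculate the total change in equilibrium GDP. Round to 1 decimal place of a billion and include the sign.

+$1,417.0 billion

MPC = ΔC/ΔYd = (286.438 − 199)/(479 − 302) = 87.438/177 = 0.494.
Expenditure multiplier = 1/(1 − c(1−t)) = 1/(1 − 0.494×0.91) = 1/0.55046 ≈ 1.817.
ΔY = k × ΔG = (+$780 billion) / 0.55046 ≈ +$1,417 billion.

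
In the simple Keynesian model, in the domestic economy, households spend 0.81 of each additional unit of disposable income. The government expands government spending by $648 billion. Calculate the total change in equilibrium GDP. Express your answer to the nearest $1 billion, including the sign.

Government-spending multiplier = 1/(1 − MPC) = 1/(1 − 0.81) = 1/0.19 ≈ 5.263.
ΔY = k × ΔG = (+$648 billion) / 0.19 ≈ +$3,411 billion.

+$3,411 billion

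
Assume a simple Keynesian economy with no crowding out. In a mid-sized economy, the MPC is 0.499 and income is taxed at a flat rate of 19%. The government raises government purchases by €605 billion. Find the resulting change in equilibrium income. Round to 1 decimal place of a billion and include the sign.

Spending multiplier = 1/(1 − c(1−t)) = 1/(1 − 0.499×0.81) = 1/0.59581 ≈ 1.678.
ΔY = k × ΔG = (+€605 billion) / 0.59581 ≈ +€1,015.4 billion.

+€1,015.4 billion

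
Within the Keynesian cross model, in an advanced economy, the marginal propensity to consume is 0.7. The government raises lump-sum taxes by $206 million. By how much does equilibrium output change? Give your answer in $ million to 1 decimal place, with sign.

−$480.7 million

A lump-sum tax change of +$206 million shifts disposable income by −$206 million; first-round consumption changes by −c × ΔT = −0.7 × (+$206 million) = −$144.2 million.
Expenditure multiplier = 1/(1 − MPC) = 1/(1 − 0.7) = 1/0.3 ≈ 3.333.
The tax multiplier is −c × k ≈ −2.333, so ΔY = k × (−c·ΔT) = (−$144.2 million) / 0.3 ≈ −$480.7 million.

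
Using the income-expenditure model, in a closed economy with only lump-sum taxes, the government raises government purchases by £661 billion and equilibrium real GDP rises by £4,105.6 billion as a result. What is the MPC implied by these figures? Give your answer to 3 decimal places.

0.839

Implied spending multiplier k = ΔY/ΔG = 4,105.6/661 ≈ 6.2112.
Since k = 1/(1 − MPC), MPC = 1 − 1/k = 1 − ΔG/ΔY = 1 − 661/4,105.6 ≈ 0.839.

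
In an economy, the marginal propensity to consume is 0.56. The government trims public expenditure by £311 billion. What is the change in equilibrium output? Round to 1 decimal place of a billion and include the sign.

Expenditure multiplier = 1/(1 − MPC) = 1/(1 − 0.56) = 1/0.44 ≈ 2.273.
ΔY = k × ΔG = (−£311 billion) / 0.44 ≈ −£706.8 billion.

−£706.8 billion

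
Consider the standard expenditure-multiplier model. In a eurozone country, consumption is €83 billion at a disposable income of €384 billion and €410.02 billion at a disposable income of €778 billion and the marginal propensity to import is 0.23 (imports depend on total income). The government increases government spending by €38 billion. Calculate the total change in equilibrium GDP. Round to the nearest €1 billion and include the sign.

+€95 billion

MPC = ΔC/ΔYd = (410.02 − 83)/(778 − 384) = 327.02/394 = 0.83.
Expenditure multiplier = 1/(1 − c + m) = 1/(1 − 0.83 + 0.23) = 1/0.4 = 2.5.
ΔY = k × ΔG = (+€38 billion) / 0.4 = +€95 billion.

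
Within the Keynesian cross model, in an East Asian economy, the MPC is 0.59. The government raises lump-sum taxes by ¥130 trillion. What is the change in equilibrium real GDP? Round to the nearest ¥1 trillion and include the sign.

A lump-sum tax change of +¥130 trillion shifts disposable income by −¥130 trillion; first-round consumption changes by −c × ΔT = −0.59 × (+¥130 trillion) = −¥76.7 trillion.
Expenditure multiplier = 1/(1 − MPC) = 1/(1 − 0.59) = 1/0.41 ≈ 2.439.
The tax multiplier is −c × k ≈ −1.439, so ΔY = k × (−c·ΔT) = (−¥76.7 trillion) / 0.41 ≈ −¥187 trillion.

−¥187 trillion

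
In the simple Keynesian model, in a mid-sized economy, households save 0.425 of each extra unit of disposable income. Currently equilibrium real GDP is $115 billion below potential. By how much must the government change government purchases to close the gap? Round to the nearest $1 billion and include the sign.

+$49 billion

MPC = 1 − MPS = 1 − 0.425 = 0.575.
Spending multiplier = 1/(1 − MPC) = 1/(1 − 0.575) = 1/0.425 ≈ 2.353.
Need ΔY = +$115 billion, so ΔG = ΔY/k = (+$115 billion) × 0.425 ≈ +$49 billion.
The government should increase government purchases by $49 billion.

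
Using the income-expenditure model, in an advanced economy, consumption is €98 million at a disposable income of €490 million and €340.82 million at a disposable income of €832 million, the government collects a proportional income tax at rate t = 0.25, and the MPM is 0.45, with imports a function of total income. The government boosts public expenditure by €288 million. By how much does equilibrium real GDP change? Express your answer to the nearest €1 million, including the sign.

MPC = ΔC/ΔYd = (340.82 − 98)/(832 − 490) = 242.82/342 = 0.71.
Spending multiplier = 1/(1 − c(1−t) + m) = 1/(1 − 0.71×0.75 + 0.45) = 1/0.9175 ≈ 1.09.
ΔY = k × ΔG = (+€288 million) / 0.9175 ≈ +€314 million.

+€314 million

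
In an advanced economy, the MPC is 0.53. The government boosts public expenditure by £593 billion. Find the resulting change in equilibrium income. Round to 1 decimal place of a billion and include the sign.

Spending multiplier = 1/(1 − MPC) = 1/(1 − 0.53) = 1/0.47 ≈ 2.128.
ΔY = k × ΔG = (+£593 billion) / 0.47 ≈ +£1,261.7 billion.

+£1,261.7 billion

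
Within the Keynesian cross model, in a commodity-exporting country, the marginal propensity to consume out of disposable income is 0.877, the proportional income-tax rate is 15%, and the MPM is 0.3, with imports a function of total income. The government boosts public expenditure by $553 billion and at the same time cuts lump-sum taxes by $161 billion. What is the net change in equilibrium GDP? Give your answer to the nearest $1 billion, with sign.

Expenditure multiplier = 1/(1 − c(1−t) + m) = 1/(1 − 0.877×0.85 + 0.3) = 1/0.55455 ≈ 1.803.
ΔG contributes k·ΔG = (+$553 billion) / 0.55455 ≈ +$997.2 billion.
ΔT of −$161 billion changes first-round spending by −c·ΔT = +$141.197 billion, contributing k·(−c·ΔT) = (+$141.197 billion) / 0.55455 ≈ +$254.6 billion.
Net ΔY = k(ΔG − c·ΔT) = (+$694.197 billion) / 0.55455 ≈ +$1,252 billion.

+$1,252 billion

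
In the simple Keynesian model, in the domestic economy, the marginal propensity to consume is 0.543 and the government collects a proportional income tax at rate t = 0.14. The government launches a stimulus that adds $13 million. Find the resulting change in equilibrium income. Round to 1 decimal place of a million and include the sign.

+$24.4 million

Government-spending multiplier = 1/(1 − c(1−t)) = 1/(1 − 0.543×0.86) = 1/0.53302 ≈ 1.876.
ΔY = k × ΔG = (+$13 million) / 0.53302 ≈ +$24.4 million.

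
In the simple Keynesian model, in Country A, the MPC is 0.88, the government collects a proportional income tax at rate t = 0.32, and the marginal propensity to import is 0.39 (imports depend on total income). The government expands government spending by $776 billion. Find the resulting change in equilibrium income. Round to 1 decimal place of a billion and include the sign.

Government-spending multiplier = 1/(1 − c(1−t) + m) = 1/(1 − 0.88×0.68 + 0.39) = 1/0.7916 ≈ 1.263.
ΔY = k × ΔG = (+$776 billion) / 0.7916 ≈ +$980.3 billion.

+$980.3 billion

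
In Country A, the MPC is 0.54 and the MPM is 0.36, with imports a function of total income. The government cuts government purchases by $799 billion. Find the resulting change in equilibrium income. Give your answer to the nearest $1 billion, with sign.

−$974 billion

Government-spending multiplier = 1/(1 − c + m) = 1/(1 − 0.54 + 0.36) = 1/0.82 ≈ 1.22.
ΔY = k × ΔG = (−$799 billion) / 0.82 ≈ −$974 billion.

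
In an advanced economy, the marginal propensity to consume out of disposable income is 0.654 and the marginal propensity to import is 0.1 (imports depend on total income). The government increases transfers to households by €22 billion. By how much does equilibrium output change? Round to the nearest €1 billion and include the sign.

+€32 billion

The transfer change shifts disposable income by +€22 billion, so first-round consumption changes by c·ΔTR = 0.654 × (+€22 billion) = +€14.388 billion.
Expenditure multiplier = 1/(1 − c + m) = 1/(1 − 0.654 + 0.1) = 1/0.446 ≈ 2.242.
The transfer multiplier is c × k ≈ 1.466, so ΔY = k × (c·ΔTR) = (+€14.388 billion) / 0.446 ≈ +€32 billion.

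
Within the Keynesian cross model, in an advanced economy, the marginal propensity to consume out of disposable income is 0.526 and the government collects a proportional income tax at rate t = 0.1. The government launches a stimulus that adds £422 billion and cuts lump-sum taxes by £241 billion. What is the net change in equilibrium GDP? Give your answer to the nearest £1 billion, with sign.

Expenditure multiplier = 1/(1 − c(1−t)) = 1/(1 − 0.526×0.9) = 1/0.5266 ≈ 1.899.
ΔG contributes k·ΔG = (+£422 billion) / 0.5266 ≈ +£801.4 billion.
ΔT of −£241 billion changes first-round spending by −c·ΔT = +£126.766 billion, contributing k·(−c·ΔT) = (+£126.766 billion) / 0.5266 ≈ +£240.7 billion.
Net ΔY = k(ΔG − c·ΔT) = (+£548.766 billion) / 0.5266 ≈ +£1,042 billion.

+£1,042 billion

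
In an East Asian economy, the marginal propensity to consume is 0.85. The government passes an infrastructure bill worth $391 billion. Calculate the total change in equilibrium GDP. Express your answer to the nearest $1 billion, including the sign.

Spending multiplier = 1/(1 − MPC) = 1/(1 − 0.85) = 1/0.15 ≈ 6.667.
ΔY = k × ΔG = (+$391 billion) / 0.15 ≈ +$2,607 billion.

+$2,607 billion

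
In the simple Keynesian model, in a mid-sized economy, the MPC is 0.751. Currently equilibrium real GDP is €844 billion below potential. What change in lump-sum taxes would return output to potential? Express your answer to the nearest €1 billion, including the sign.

Spending multiplier = 1/(1 − MPC) = 1/(1 − 0.751) = 1/0.249 ≈ 4.016.
Tax multiplier = −c·k = −0.751/0.249 ≈ −3.016. Need ΔY = +€844 billion, so ΔT = ΔY/(−c·k) = −(+€844 billion) × 0.249 / 0.751 ≈ −€280 billion.
The government should cut lump-sum taxes by €280 billion.

−€280 billion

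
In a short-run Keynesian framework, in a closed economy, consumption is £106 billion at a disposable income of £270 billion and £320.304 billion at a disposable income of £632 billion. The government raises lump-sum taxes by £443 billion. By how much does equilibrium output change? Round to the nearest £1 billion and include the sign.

MPC = ΔC/ΔYd = (320.304 − 106)/(632 − 270) = 214.304/362 = 0.592.
A lump-sum tax change of +£443 billion shifts disposable income by −£443 billion; first-round consumption changes by −c × ΔT = −0.592 × (+£443 billion) = −£262.256 billion.
Expenditure multiplier = 1/(1 − MPC) = 1/(1 − 0.592) = 1/0.408 ≈ 2.451.
The tax multiplier is −c × k ≈ −1.451, so ΔY = k × (−c·ΔT) = (−£262.256 billion) / 0.408 ≈ −£643 billion.

−£643 billion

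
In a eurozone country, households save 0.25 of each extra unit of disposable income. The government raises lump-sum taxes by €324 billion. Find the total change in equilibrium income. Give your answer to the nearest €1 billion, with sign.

−€972 billion

MPC = 1 − MPS = 1 − 0.25 = 0.75.
A lump-sum tax change of +€324 billion shifts disposable income by −€324 billion; first-round consumption changes by −c × ΔT = −0.75 × (+€324 billion) = −€243 billion.
Expenditure multiplier = 1/(1 − MPC) = 1/(1 − 0.75) = 1/0.25 = 4.
The tax multiplier is −c × k = −3, so ΔY = k × (−c·ΔT) = (−€243 billion) / 0.25 = −€972 billion.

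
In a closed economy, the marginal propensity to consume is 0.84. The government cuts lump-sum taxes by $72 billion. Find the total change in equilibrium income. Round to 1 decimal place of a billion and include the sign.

A lump-sum tax change of −$72 billion shifts disposable income by +$72 billion; first-round consumption changes by −c × ΔT = −0.84 × (−$72 billion) = +$60.48 billion.
Expenditure multiplier = 1/(1 − MPC) = 1/(1 − 0.84) = 1/0.16 = 6.25.
The tax multiplier is −c × k = −5.25, so ΔY = k × (−c·ΔT) = (+$60.48 billion) / 0.16 = +$378 billion.

+$378.0 billion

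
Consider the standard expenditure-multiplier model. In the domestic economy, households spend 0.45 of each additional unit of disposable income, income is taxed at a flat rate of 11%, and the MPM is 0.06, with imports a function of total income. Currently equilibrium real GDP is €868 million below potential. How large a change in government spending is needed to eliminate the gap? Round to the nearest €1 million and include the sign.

Spending multiplier = 1/(1 − c(1−t) + m) = 1/(1 − 0.45×0.89 + 0.06) = 1/0.6595 ≈ 1.516.
Need ΔY = +€868 million, so ΔG = ΔY/k = (+€868 million) × 0.6595 ≈ +€572 million.
The government should increase government spending by €572 million.

+€572 million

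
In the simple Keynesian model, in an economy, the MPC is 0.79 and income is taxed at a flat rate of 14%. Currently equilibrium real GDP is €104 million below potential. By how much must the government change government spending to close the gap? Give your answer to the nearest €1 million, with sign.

Spending multiplier = 1/(1 − c(1−t)) = 1/(1 − 0.79×0.86) = 1/0.3206 ≈ 3.119.
Need ΔY = +€104 million, so ΔG = ΔY/k = (+€104 million) × 0.3206 ≈ +€33 million.
The government should increase government spending by €33 million.

+€33 million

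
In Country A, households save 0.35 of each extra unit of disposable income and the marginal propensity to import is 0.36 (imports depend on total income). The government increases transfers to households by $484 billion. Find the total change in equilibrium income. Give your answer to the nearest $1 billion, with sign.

MPC = 1 − MPS = 1 − 0.35 = 0.65.
The transfer change shifts disposable income by +$484 billion, so first-round consumption changes by c·ΔTR = 0.65 × (+$484 billion) = +$314.6 billion.
Expenditure multiplier = 1/(1 − c + m) = 1/(1 − 0.65 + 0.36) = 1/0.71 ≈ 1.408.
The transfer multiplier is c × k ≈ 0.915, so ΔY = k × (c·ΔTR) = (+$314.6 billion) / 0.71 ≈ +$443 billion.

+$443 billion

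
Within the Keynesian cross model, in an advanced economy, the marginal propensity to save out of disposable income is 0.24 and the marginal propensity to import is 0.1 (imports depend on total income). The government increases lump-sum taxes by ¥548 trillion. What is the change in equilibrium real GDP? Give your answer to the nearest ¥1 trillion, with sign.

−¥1,225 trillion

MPC = 1 − MPS = 1 − 0.24 = 0.76.
A lump-sum tax change of +¥548 trillion shifts disposable income by −¥548 trillion; first-round consumption changes by −c × ΔT = −0.76 × (+¥548 trillion) = −¥416.48 trillion.
Expenditure multiplier = 1/(1 − c + m) = 1/(1 − 0.76 + 0.1) = 1/0.34 ≈ 2.941.
The tax multiplier is −c × k ≈ −2.235, so ΔY = k × (−c·ΔT) = (−¥416.48 trillion) / 0.34 ≈ −¥1,225 trillion.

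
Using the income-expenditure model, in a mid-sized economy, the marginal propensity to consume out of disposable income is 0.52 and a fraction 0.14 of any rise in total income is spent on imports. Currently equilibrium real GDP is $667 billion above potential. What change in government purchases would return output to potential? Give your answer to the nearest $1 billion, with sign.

Spending multiplier = 1/(1 − c + m) = 1/(1 − 0.52 + 0.14) = 1/0.62 ≈ 1.613.
Need ΔY = −$667 billion, so ΔG = ΔY/k = (−$667 billion) × 0.62 ≈ −$414 billion.
The government should cut government purchases by $414 billion.

−$414 billion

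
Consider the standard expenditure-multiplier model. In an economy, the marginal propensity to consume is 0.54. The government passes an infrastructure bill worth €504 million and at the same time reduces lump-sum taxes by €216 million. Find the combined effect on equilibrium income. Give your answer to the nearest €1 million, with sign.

Expenditure multiplier = 1/(1 − MPC) = 1/(1 − 0.54) = 1/0.46 ≈ 2.174.
ΔG contributes k·ΔG = (+€504 million) / 0.46 ≈ +€1,095.7 million.
ΔT of −€216 million changes first-round spending by −c·ΔT = +€116.64 million, contributing k·(−c·ΔT) = (+€116.64 million) / 0.46 ≈ +€253.6 million.
Net ΔY = k(ΔG − c·ΔT) = (+€620.64 million) / 0.46 ≈ +€1,349 million.

+€1,349 million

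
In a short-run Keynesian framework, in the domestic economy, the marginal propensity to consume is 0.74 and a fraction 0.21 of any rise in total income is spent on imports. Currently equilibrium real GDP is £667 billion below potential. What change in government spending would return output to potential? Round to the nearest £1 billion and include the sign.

+£313 billion

Spending multiplier = 1/(1 − c + m) = 1/(1 − 0.74 + 0.21) = 1/0.47 ≈ 2.128.
Need ΔY = +£667 billion, so ΔG = ΔY/k = (+£667 billion) × 0.47 ≈ +£313 billion.
The government should increase government spending by £313 billion.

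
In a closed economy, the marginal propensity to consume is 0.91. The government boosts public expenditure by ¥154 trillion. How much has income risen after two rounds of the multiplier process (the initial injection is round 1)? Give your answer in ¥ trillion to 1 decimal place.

Round 1 adds ΔG = ¥154 trillion; each later round is MPC = 0.91 times the previous.
After 2 rounds: 154 + 140.14 = ΔG·(1 − c^2)/(1 − c) = 154 × (1 − 0.8281)/0.09 ≈ ¥294.1 trillion.

¥294.1 trillion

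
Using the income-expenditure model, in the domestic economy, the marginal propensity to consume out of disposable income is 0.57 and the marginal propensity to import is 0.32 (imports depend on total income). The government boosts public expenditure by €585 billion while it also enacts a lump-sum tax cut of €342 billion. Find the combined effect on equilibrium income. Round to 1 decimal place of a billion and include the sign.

Expenditure multiplier = 1/(1 − c + m) = 1/(1 − 0.57 + 0.32) = 1/0.75 ≈ 1.333.
ΔG contributes k·ΔG = (+€585 billion) / 0.75 = +€780 billion.
ΔT of −€342 billion changes first-round spending by −c·ΔT = +€194.94 billion, contributing k·(−c·ΔT) = (+€194.94 billion) / 0.75 ≈ +€259.9 billion.
Net ΔY = k(ΔG − c·ΔT) = (+€779.94 billion) / 0.75 ≈ +€1,039.9 billion.

+€1,039.9 billion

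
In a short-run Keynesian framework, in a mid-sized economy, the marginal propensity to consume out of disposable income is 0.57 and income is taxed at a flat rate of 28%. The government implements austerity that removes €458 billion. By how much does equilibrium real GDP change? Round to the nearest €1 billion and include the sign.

Government-spending multiplier = 1/(1 − c(1−t)) = 1/(1 − 0.57×0.72) = 1/0.5896 ≈ 1.696.
ΔY = k × ΔG = (−€458 billion) / 0.5896 ≈ −€777 billion.

−€777 billion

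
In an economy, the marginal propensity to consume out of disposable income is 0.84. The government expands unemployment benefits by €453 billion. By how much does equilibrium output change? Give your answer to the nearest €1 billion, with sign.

The transfer change shifts disposable income by +€453 billion, so first-round consumption changes by c·ΔTR = 0.84 × (+€453 billion) = +€380.52 billion.
Expenditure multiplier = 1/(1 − MPC) = 1/(1 − 0.84) = 1/0.16 = 6.25.
The transfer multiplier is c × k = 5.25, so ΔY = k × (c·ΔTR) = (+€380.52 billion) / 0.16 ≈ +€2,378 billion.

+€2,378 billion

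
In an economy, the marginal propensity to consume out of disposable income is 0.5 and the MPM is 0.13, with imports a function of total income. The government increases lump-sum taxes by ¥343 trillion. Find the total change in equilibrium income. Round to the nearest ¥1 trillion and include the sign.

A lump-sum tax change of +¥343 trillion shifts disposable income by −¥343 trillion; first-round consumption changes by −c × ΔT = −0.5 × (+¥343 trillion) = −¥171.5 trillion.
Expenditure multiplier = 1/(1 − c + m) = 1/(1 − 0.5 + 0.13) = 1/0.63 ≈ 1.587.
The tax multiplier is −c × k ≈ −0.794, so ΔY = k × (−c·ΔT) = (−¥171.5 trillion) / 0.63 ≈ −¥272 trillion.

−¥272 trillion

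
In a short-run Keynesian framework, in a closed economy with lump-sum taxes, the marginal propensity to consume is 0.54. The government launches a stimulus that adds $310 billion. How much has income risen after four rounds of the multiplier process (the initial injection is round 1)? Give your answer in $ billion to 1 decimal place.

$616.6 billion

Round 1 adds ΔG = $310 billion; each later round is MPC = 0.54 times the previous.
After 4 rounds: 310 + 167.4 + 90.396 + 48.81384 = ΔG·(1 − c^4)/(1 − c) = 310 × (1 − 0.08503056)/0.46 ≈ $616.6 billion.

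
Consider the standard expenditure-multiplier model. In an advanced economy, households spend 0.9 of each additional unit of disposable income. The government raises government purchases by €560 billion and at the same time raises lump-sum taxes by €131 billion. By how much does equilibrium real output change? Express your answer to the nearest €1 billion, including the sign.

+€4,421 billion

Expenditure multiplier = 1/(1 − MPC) = 1/(1 − 0.9) = 1/0.1 = 10.
ΔG contributes k·ΔG = (+€560 billion) / 0.1 = +€5,600 billion.
ΔT of +€131 billion changes first-round spending by −c·ΔT = −€117.9 billion, contributing k·(−c·ΔT) = (−€117.9 billion) / 0.1 = −€1,179 billion.
Net ΔY = k(ΔG − c·ΔT) = (+€442.1 billion) / 0.1 = +€4,421 billion.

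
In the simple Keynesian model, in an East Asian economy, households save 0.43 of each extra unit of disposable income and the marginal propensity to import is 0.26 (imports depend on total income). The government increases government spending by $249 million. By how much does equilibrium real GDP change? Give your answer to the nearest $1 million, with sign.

+$361 million

MPC = 1 − MPS = 1 − 0.43 = 0.57.
Spending multiplier = 1/(1 − c + m) = 1/(1 − 0.57 + 0.26) = 1/0.69 ≈ 1.449.
ΔY = k × ΔG = (+$249 million) / 0.69 ≈ +$361 million.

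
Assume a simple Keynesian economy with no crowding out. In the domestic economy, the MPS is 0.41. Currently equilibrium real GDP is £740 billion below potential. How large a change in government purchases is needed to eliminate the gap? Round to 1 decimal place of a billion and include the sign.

MPC = 1 − MPS = 1 − 0.41 = 0.59.
Spending multiplier = 1/(1 − MPC) = 1/(1 − 0.59) = 1/0.41 ≈ 2.439.
Need ΔY = +£740 billion, so ΔG = ΔY/k = (+£740 billion) × 0.41 = +£303.4 billion.
The government should increase government purchases by £303.4 billion.

+£303.4 billion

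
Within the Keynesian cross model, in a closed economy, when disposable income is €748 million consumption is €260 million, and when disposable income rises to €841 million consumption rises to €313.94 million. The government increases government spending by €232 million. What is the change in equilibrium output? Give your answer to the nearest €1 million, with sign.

MPC = ΔC/ΔYd = (313.94 − 260)/(841 − 748) = 53.94/93 = 0.58.
Government-spending multiplier = 1/(1 − MPC) = 1/(1 − 0.58) = 1/0.42 ≈ 2.381.
ΔY = k × ΔG = (+€232 million) / 0.42 ≈ +€552 million.

+€552 million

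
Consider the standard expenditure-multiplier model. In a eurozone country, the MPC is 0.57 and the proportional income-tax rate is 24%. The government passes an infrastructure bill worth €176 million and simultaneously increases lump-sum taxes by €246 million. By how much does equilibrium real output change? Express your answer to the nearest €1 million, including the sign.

+€63 million

Expenditure multiplier = 1/(1 − c(1−t)) = 1/(1 − 0.57×0.76) = 1/0.5668 ≈ 1.764.
ΔG contributes k·ΔG = (+€176 million) / 0.5668 ≈ +€310.5 million.
ΔT of +€246 million changes first-round spending by −c·ΔT = −€140.22 million, contributing k·(−c·ΔT) = (−€140.22 million) / 0.5668 ≈ −€247.4 million.
Net ΔY = k(ΔG − c·ΔT) = (+€35.78 million) / 0.5668 ≈ +€63 million.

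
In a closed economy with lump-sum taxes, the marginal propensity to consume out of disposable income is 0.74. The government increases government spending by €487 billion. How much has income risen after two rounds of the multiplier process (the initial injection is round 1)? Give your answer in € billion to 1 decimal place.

Round 1 adds ΔG = €487 billion; each later round is MPC = 0.74 times the previous.
After 2 rounds: 487 + 360.38 = ΔG·(1 − c^2)/(1 − c) = 487 × (1 − 0.5476)/0.26 ≈ €847.4 billion.

€847.4 billion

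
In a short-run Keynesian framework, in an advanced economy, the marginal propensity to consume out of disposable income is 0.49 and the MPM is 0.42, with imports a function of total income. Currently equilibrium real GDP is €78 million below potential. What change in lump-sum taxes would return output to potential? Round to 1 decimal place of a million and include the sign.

−€148.0 million

Spending multiplier = 1/(1 − c + m) = 1/(1 − 0.49 + 0.42) = 1/0.93 ≈ 1.075.
Tax multiplier = −c·k = −0.49/0.93 ≈ −0.527. Need ΔY = +€78 million, so ΔT = ΔY/(−c·k) = −(+€78 million) × 0.93 / 0.49 ≈ −€148 million.
The government should cut lump-sum taxes by €148 million.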